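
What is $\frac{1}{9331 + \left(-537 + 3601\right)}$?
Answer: $\frac{1}{12395} \approx 8.0678 \cdot 10^{-5}$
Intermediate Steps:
$\frac{1}{9331 + \left(-537 + 3601\right)} = \frac{1}{9331 + 3064} = \frac{1}{12395}$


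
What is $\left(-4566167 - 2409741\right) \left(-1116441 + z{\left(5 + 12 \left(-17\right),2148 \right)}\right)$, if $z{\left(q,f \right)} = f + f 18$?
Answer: $7503488946132$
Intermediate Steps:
$z{\left(q,f \right)} = 19 f$ ($z{\left(q,f \right)} = f + 18 f = 19 f$)
$\left(-4566167 - 2409741\right) \left(-1116441 + z{\left(5 + 12 \left(-17\right),2148 \right)}\right) = \left(-4566167 - 2409741\right) \left(-1116441 + 19 \cdot 2148\right) = - 6975908 \left(-1116441 + 40812\right) = \left(-6975908\right) \left(-1075629\right) = 7503488946132$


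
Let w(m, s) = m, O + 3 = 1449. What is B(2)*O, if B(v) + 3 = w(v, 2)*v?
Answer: 1446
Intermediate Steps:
O = 1446 (O = -3 + 1449 = 1446)
B(v) = -3 + v² (B(v) = -3 + v*v = -3 + v²)
B(2)*O = (-3 + 2²)*1446 = (-3 + 4)*1446 = 1*1446 = 1446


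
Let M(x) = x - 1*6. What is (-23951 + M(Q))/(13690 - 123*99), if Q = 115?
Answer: -23842/1513 ≈ -15.758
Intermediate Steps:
M(x) = -6 + x (M(x) = x - 6 = -6 + x)
(-23951 + M(Q))/(13690 - 123*99) = (-23951 + (-6 + 115))/(13690 - 123*99) = (-23951 + 109)/(13690 - 12177) = -23842/1513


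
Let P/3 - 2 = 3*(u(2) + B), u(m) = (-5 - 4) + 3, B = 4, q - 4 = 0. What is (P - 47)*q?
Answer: -236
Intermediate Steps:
q = 4 (q = 4 + 0 = 4)
u(m) = -6 (u(m) = -9 + 3 = -6)
P = -12 (P = 6 + 3*(3*(-6 + 4)) = 6 + 3*(3*(-2)) = 6 + 3*(-6) = 6 - 18 = -12)
(P - 47)*q = (-12 - 47)*4 = -59*4 = -236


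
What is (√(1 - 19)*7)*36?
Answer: 756*I*√2 ≈ 1069.1*I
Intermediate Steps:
(√(1 - 19)*7)*36 = (√(-18)*7)*36 = ((3*I*√2)*7)*36 = (21*I*√2)*36 = 756*I*√2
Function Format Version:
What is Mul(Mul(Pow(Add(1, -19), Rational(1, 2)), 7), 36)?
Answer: Mul(756, I, Pow(2, Rational(1, 2))) ≈ Mul(1069.1, I)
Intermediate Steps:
Mul(Mul(Pow(Add(1, -19), Rational(1, 2)), 7), 36) = Mul(Mul(Pow(-18, Rational(1, 2)), 7), 36) = Mul(Mul(Mul(3, I, Pow(2, Rational(1, 2))), 7), 36) = Mul(Mul(21, I, Pow(2, Rational(1, 2))), 36) = Mul(756, I, Pow(2, Rational(1, 2)))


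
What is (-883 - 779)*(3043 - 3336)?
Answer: 486966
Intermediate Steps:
(-883 - 779)*(3043 - 3336) = -1662*(-293) = 486966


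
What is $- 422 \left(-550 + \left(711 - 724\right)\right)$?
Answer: $237586$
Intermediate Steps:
$- 422 \left(-550 + \left(711 - 724\right)\right) = - 422 \left(-550 - 13\right) = \left(-422\right) \left(-563\right) = 237586$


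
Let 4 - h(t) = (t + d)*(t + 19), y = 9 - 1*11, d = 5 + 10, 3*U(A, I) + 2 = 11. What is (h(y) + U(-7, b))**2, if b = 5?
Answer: 45796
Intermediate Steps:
U(A, I) = 3 (U(A, I) = -2/3 + (1/3)*11 = -2/3 + 11/3 = 3)
d = 15
y = -2 (y = 9 - 11 = -2)
h(t) = 4 - (15 + t)*(19 + t) (h(t) = 4 - (t + 15)*(t + 19) = 4 - (15 + t)*(19 + t))
(h(y) + U(-7, b))**2 = ((-281 - 1*(-2)**2 - 34*(-2)) + 3)**2 = ((-281 - 1*4 + 68) + 3)**2 = ((-281 - 4 + 68) + 3)**2 = (-217 + 3)**2 = (-214)**2 = 45796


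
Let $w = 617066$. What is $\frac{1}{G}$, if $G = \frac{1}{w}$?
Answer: $617066$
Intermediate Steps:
$G = \frac{1}{617066} \approx 1.6206 \cdot 10^{-6}$
$\frac{1}{G} = \frac{1}{\frac{1}{617066}} = 617066$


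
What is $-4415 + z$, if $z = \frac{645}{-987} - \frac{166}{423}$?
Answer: $- \frac{13075912}{2961} \approx -4416.0$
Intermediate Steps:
$z = - \frac{3097}{2961}$ ($z = 645 \left(- \frac{1}{987}\right) - \frac{166}{423} = - \frac{215}{329} - \frac{166}{423} = - \frac{3097}{2961} \approx -1.0459$)
$-4415 + z = -4415 - \frac{3097}{2961} = - \frac{13075912}{2961}$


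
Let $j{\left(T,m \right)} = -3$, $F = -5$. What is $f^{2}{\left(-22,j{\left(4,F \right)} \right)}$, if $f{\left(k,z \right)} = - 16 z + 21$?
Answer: $4761$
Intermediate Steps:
$f{\left(k,z \right)} = 21 - 16 z$
$f^{2}{\left(-22,j{\left(4,F \right)} \right)} = \left(21 - -48\right)^{2} = \left(21 + 48\right)^{2} = 69^{2} = 4761$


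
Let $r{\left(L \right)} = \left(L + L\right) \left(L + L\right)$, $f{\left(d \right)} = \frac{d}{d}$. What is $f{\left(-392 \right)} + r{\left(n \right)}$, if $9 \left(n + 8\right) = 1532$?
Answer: $\frac{8526481}{81} \approx 1.0527 \cdot 10^{5}$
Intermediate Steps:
$n = \frac{1460}{9}$ ($n = -8 + \frac{1}{9} \cdot 1532 = -8 + \frac{1532}{9} = \frac{1460}{9} \approx 162.22$)
$f{\left(d \right)} = 1$
$r{\left(L \right)} = 4 L^{2}$ ($r{\left(L \right)} = 2 L 2 L = 4 L^{2}$)
$f{\left(-392 \right)} + r{\left(n \right)} = 1 + 4 \left(\frac{1460}{9}\right)^{2} = 1 + 4 \cdot \frac{2131600}{81} = 1 + \frac{8526400}{81} = \frac{8526481}{81}$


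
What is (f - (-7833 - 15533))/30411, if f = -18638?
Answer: 1576/10137 ≈ 0.15547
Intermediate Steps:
(f - (-7833 - 15533))/30411 = (-18638 - (-7833 - 15533))/30411 = (-18638 - 1*(-23366))*(1/30411) = (-18638 + 23366)*(1/30411) = 4728*(1/30411) = 1576/10137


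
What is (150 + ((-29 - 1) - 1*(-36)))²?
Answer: 24336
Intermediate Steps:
(150 + ((-29 - 1) - 1*(-36)))² = (150 + (-30 + 36))² = (150 + 6)² = 156² = 24336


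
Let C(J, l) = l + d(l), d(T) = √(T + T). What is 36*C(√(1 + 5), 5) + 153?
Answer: 333 + 36*√10 ≈ 446.84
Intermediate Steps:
d(T) = √2*√T (d(T) = √(2*T) = √2*√T)
C(J, l) = l + √2*√l
36*C(√(1 + 5), 5) + 153 = 36*(5 + √2*√5) + 153 = 36*(5 + √10) + 153 = (180 + 36*√10) + 153 = 333 + 36*√10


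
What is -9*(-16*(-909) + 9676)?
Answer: -217980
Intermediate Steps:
-9*(-16*(-909) + 9676) = -9*(14544 + 9676) = -9*24220 = -217980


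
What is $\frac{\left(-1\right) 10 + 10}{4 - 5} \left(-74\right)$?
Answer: $0$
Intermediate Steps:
$\frac{\left(-1\right) 10 + 10}{4 - 5} \left(-74\right) = \frac{-10 + 10}{-1} \left(-74\right) = 0 \left(-1\right) \left(-74\right) = 0 \left(-74\right) = 0$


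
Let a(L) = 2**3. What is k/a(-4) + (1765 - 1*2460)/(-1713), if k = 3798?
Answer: 3255767/6852 ≈ 475.16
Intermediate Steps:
a(L) = 8
k/a(-4) + (1765 - 1*2460)/(-1713) = 3798/8 + (1765 - 1*2460)/(-1713) = 3798*(1/8) + (1765 - 2460)*(-1/1713) = 1899/4 - 695*(-1/1713) = 1899/4 + 695/1713 = 3255767/6852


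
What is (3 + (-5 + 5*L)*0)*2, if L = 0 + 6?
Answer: 6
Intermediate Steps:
L = 6
(3 + (-5 + 5*L)*0)*2 = (3 + (-5 + 5*6)*0)*2 = (3 + (-5 + 30)*0)*2 = (3 + 25*0)*2 = (3 + 0)*2 = 3*2 = 6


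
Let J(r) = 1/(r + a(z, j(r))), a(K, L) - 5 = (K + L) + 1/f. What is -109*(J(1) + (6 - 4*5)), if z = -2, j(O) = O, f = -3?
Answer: 21037/14 ≈ 1502.6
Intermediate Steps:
a(K, L) = 14/3 + K + L (a(K, L) = 5 + ((K + L) + 1/(-3)) = 5 + ((K + L) - ⅓) = 5 + (-⅓ + K + L) = 14/3 + K + L)
J(r) = 1/(8/3 + 2*r) (J(r) = 1/(r + (14/3 - 2 + r)) = 1/(r + (8/3 + r)) = 1/(8/3 + 2*r))
-109*(J(1) + (6 - 4*5)) = -109*(3/(2*(4 + 3*1)) + (6 - 4*5)) = -109*(3/(2*(4 + 3)) + (6 - 20)) = -109*((3/2)/7 - 14) = -109*((3/2)*(⅐) - 14) = -109*(3/14 - 14) = -109*(-193/14) = 21037/14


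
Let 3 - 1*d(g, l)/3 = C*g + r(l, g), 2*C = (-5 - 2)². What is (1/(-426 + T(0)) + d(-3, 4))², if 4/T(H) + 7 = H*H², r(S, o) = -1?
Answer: 120491600161/2229049 ≈ 54055.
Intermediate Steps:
T(H) = 4/(-7 + H³) (T(H) = 4/(-7 + H*H²) = 4/(-7 + H³))
C = 49/2 (C = (-5 - 2)²/2 = (½)*(-7)² = (½)*49 = 49/2 ≈ 24.500)
d(g, l) = 12 - 147*g/2 (d(g, l) = 9 - 3*(49*g/2 - 1) = 9 - 3*(-1 + 49*g/2) = 9 + (3 - 147*g/2) = 12 - 147*g/2)
(1/(-426 + T(0)) + d(-3, 4))² = (1/(-426 + 4/(-7 + 0³)) + (12 - 147/2*(-3)))² = (1/(-426 + 4/(-7 + 0)) + (12 + 441/2))² = (1/(-426 + 4/(-7)) + 465/2)² = (1/(-426 + 4*(-⅐)) + 465/2)² = (1/(-426 - 4/7) + 465/2)² = (1/(-2986/7) + 465/2)² = (-7/2986 + 465/2)² = (347119/1493)² = 120491600161/2229049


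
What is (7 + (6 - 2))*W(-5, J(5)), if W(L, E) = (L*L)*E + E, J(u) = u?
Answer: 1430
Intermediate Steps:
W(L, E) = E + E*L² (W(L, E) = L²*E + E = E*L² + E = E + E*L²)
(7 + (6 - 2))*W(-5, J(5)) = (7 + (6 - 2))*(5*(1 + (-5)²)) = (7 + 4)*(5*(1 + 25)) = 11*(5*26) = 11*130 = 1430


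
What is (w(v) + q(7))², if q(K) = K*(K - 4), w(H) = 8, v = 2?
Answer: 841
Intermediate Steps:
q(K) = K*(-4 + K)
(w(v) + q(7))² = (8 + 7*(-4 + 7))² = (8 + 7*3)² = (8 + 21)² = 29² = 841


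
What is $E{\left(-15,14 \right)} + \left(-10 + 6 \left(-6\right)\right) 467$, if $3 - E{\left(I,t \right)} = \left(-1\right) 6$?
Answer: $-21473$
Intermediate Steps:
$E{\left(I,t \right)} = 9$ ($E{\left(I,t \right)} = 3 - \left(-1\right) 6 = 3 - -6 = 3 + 6 = 9$)
$E{\left(-15,14 \right)} + \left(-10 + 6 \left(-6\right)\right) 467 = 9 + \left(-10 + 6 \left(-6\right)\right) 467 = 9 + \left(-10 - 36\right) 467 = 9 - 21482 = -21473$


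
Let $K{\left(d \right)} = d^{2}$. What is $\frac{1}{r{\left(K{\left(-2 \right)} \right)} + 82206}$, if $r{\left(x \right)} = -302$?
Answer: $\frac{1}{81904} \approx 1.2209 \cdot 10^{-5}$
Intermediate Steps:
$\frac{1}{r{\left(K{\left(-2 \right)} \right)} + 82206} = \frac{1}{-302 + 82206} = \frac{1}{81904}$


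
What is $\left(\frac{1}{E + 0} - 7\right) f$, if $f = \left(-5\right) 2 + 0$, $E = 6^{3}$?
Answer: $\frac{7555}{108} \approx 69.954$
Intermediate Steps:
$E = 216$
$f = -10$ ($f = -10 + 0 = -10$)
$\left(\frac{1}{E + 0} - 7\right) f = \left(\frac{1}{216 + 0} - 7\right) \left(-10\right) = \left(\frac{1}{216} - 7\right) \left(-10\right) = \left(- \frac{1511}{216}\right) \left(-10\right) = \frac{7555}{108}$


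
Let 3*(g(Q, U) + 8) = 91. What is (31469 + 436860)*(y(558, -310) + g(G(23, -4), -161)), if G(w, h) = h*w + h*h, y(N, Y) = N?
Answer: 815360789/3 ≈ 2.7179e+8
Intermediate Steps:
G(w, h) = h**2 + h*w (G(w, h) = h*w + h**2 = h**2 + h*w)
g(Q, U) = 67/3 (g(Q, U) = -8 + (1/3)*91 = -8 + 91/3 = 67/3)
(31469 + 436860)*(y(558, -310) + g(G(23, -4), -161)) = (31469 + 436860)*(558 + 67/3) = 468329*(1741/3) = 815360789/3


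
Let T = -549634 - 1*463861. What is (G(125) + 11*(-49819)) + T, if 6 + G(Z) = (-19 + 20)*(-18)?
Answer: -1561528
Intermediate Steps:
G(Z) = -24 (G(Z) = -6 + (-19 + 20)*(-18) = -6 + 1*(-18) = -6 - 18 = -24)
T = -1013495 (T = -549634 - 463861 = -1013495)
(G(125) + 11*(-49819)) + T = (-24 + 11*(-49819)) - 1013495 = (-24 - 548009) - 1013495 = -548033 - 1013495 = -1561528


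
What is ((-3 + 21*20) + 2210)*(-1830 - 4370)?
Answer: -16287400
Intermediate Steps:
((-3 + 21*20) + 2210)*(-1830 - 4370) = ((-3 + 420) + 2210)*(-6200) = (417 + 2210)*(-6200) = 2627*(-6200) = -16287400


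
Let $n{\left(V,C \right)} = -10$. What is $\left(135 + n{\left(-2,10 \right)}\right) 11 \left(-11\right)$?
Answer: $-15125$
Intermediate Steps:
$\left(135 + n{\left(-2,10 \right)}\right) 11 \left(-11\right) = \left(135 - 10\right) 11 \left(-11\right) = 125 \left(-121\right) = -15125$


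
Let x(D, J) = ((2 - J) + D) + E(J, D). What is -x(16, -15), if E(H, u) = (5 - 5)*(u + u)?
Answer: -33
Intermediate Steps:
E(H, u) = 0 (E(H, u) = 0*(2*u) = 0)
x(D, J) = 2 + D - J (x(D, J) = ((2 - J) + D) + 0 = (2 + D - J) + 0 = 2 + D - J)
-x(16, -15) = -(2 + 16 - 1*(-15)) = -(2 + 16 + 15) = -1*33 = -33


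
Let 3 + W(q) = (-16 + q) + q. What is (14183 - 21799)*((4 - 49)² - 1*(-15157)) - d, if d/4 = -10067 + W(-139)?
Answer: -130816656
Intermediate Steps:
W(q) = -19 + 2*q (W(q) = -3 + ((-16 + q) + q) = -3 + (-16 + 2*q) = -19 + 2*q)
d = -41456 (d = 4*(-10067 + (-19 + 2*(-139))) = 4*(-10067 + (-19 - 278)) = 4*(-10067 - 297) = 4*(-10364) = -41456)
(14183 - 21799)*((4 - 49)² - 1*(-15157)) - d = (14183 - 21799)*((4 - 49)² - 1*(-15157)) - 1*(-41456) = -7616*((-45)² + 15157) + 41456 = -7616*(2025 + 15157) + 41456 = -7616*17182 + 41456 = -130858112 + 41456 = -130816656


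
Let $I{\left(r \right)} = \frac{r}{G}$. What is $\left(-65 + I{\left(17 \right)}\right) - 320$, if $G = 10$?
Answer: $- \frac{3833}{10} \approx -383.3$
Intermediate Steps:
$I{\left(r \right)} = \frac{r}{10}$
$\left(-65 + I{\left(17 \right)}\right) - 320 = \left(-65 + \frac{1}{10} \cdot 17\right) - 320 = \left(-65 + \frac{17}{10}\right) - 320 = - \frac{633}{10} - 320 = - \frac{3833}{10}$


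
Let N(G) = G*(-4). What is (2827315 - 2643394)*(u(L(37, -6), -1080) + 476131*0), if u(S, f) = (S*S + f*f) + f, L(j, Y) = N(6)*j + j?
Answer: 347522591841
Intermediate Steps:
N(G) = -4*G
L(j, Y) = -23*j (L(j, Y) = (-4*6)*j + j = -24*j + j = -23*j)
u(S, f) = f + S**2 + f**2 (u(S, f) = (S**2 + f**2) + f = f + S**2 + f**2)
(2827315 - 2643394)*(u(L(37, -6), -1080) + 476131*0) = (2827315 - 2643394)*((-1080 + (-23*37)**2 + (-1080)**2) + 476131*0) = 183921*((-1080 + (-851)**2 + 1166400) + 0) = 183921*((-1080 + 724201 + 1166400) + 0) = 183921*(1889521 + 0) = 183921*1889521 = 347522591841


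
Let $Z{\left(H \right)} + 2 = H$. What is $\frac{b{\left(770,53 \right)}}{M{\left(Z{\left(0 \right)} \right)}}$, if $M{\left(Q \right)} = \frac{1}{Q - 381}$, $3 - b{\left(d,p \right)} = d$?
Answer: $293761$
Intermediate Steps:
$b{\left(d,p \right)} = 3 - d$
$Z{\left(H \right)} = -2 + H$
$M{\left(Q \right)} = \frac{1}{-381 + Q}$
$\frac{b{\left(770,53 \right)}}{M{\left(Z{\left(0 \right)} \right)}} = \frac{3 - 770}{\frac{1}{-381 + \left(-2 + 0\right)}} = \frac{3 - 770}{\frac{1}{-381 - 2}} = - \frac{767}{\frac{1}{-383}} = - \frac{767}{- \frac{1}{383}} = \left(-767\right) \left(-383\right) = 293761$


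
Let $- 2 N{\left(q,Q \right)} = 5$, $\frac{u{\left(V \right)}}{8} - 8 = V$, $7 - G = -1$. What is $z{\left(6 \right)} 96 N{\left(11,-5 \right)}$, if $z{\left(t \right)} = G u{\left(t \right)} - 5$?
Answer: $-213840$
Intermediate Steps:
$G = 8$ ($G = 7 - -1 = 7 + 1 = 8$)
$u{\left(V \right)} = 64 + 8 V$
$N{\left(q,Q \right)} = - \frac{5}{2}$ ($N{\left(q,Q \right)} = \left(- \frac{1}{2}\right) 5 = - \frac{5}{2}$)
$z{\left(t \right)} = 507 + 64 t$ ($z{\left(t \right)} = 8 \left(64 + 8 t\right) - 5 = \left(512 + 64 t\right) - 5 = 507 + 64 t$)
$z{\left(6 \right)} 96 N{\left(11,-5 \right)} = \left(507 + 64 \cdot 6\right) 96 \left(- \frac{5}{2}\right) = \left(507 + 384\right) 96 \left(- \frac{5}{2}\right) = 891 \cdot 96 \left(- \frac{5}{2}\right) = 85536 \left(- \frac{5}{2}\right) = -213840$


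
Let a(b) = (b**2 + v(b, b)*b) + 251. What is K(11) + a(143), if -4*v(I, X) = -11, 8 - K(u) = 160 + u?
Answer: 83721/4 ≈ 20930.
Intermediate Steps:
K(u) = -152 - u (K(u) = 8 - (160 + u) = 8 + (-160 - u) = -152 - u)
v(I, X) = 11/4 (v(I, X) = -1/4*(-11) = 11/4)
a(b) = 251 + b**2 + 11*b/4 (a(b) = (b**2 + 11*b/4) + 251 = 251 + b**2 + 11*b/4)
K(11) + a(143) = (-152 - 1*11) + (251 + 143**2 + (11/4)*143) = (-152 - 11) + (251 + 20449 + 1573/4) = -163 + 84373/4 = 83721/4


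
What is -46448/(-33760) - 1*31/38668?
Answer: 56093897/40794740 ≈ 1.3750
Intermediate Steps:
-46448/(-33760) - 1*31/38668 = -46448*(-1/33760) - 31*1/38668 = 2903/2110 - 31/38668 = 56093897/40794740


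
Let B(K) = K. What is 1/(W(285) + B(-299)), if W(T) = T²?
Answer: 1/80926 ≈ 1.2357e-5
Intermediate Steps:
1/(W(285) + B(-299)) = 1/(285² - 299) = 1/(81225 - 299) = 1/80926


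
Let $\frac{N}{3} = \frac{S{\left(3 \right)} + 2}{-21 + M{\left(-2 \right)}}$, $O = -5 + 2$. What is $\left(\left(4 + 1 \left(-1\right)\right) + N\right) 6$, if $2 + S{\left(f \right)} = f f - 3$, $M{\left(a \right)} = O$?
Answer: $\frac{27}{2} \approx 13.5$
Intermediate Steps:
$O = -3$
$M{\left(a \right)} = -3$
$S{\left(f \right)} = -5 + f^{2}$ ($S{\left(f \right)} = -2 + \left(f f - 3\right) = -2 + \left(f^{2} - 3\right) = -2 + \left(-3 + f^{2}\right) = -5 + f^{2}$)
$N = - \frac{3}{4}$ ($N = 3 \frac{\left(-5 + 3^{2}\right) + 2}{-21 - 3} = 3 \frac{\left(-5 + 9\right) + 2}{-24} = 3 \left(4 + 2\right) \left(- \frac{1}{24}\right) = 3 \cdot 6 \left(- \frac{1}{24}\right) = 3 \left(- \frac{1}{4}\right) = - \frac{3}{4} \approx -0.75$)
$\left(\left(4 + 1 \left(-1\right)\right) + N\right) 6 = \left(\left(4 + 1 \left(-1\right)\right) - \frac{3}{4}\right) 6 = \left(\left(4 - 1\right) - \frac{3}{4}\right) 6 = \left(3 - \frac{3}{4}\right) 6 = \frac{9}{4} \cdot 6 = \frac{27}{2}$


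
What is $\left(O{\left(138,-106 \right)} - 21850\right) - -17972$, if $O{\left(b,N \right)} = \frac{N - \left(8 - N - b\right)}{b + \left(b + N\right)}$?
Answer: $- \frac{329671}{85} \approx -3878.5$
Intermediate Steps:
$O{\left(b,N \right)} = \frac{-8 + b + 2 N}{N + 2 b}$ ($O{\left(b,N \right)} = \frac{N - \left(8 - N - b\right)}{b + \left(N + b\right)} = \frac{N + \left(-8 + N + b\right)}{N + 2 b} = \frac{-8 + b + 2 N}{N + 2 b}$)
$\left(O{\left(138,-106 \right)} - 21850\right) - -17972 = \left(\frac{-8 + 138 + 2 \left(-106\right)}{-106 + 2 \cdot 138} - 21850\right) - -17972 = \left(\frac{-8 + 138 - 212}{-106 + 276} - 21850\right) + 17972 = \left(\frac{1}{170} \left(-82\right) - 21850\right) + 17972 = \left(- \frac{41}{85} - 21850\right) + 17972 = - \frac{1857291}{85} + 17972 = - \frac{329671}{85}$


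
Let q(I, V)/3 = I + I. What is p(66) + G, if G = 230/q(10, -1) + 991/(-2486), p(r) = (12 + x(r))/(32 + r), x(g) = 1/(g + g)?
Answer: 5199841/1461768 ≈ 3.5572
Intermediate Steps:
x(g) = 1/(2*g)
p(r) = (12 + 1/(2*r))/(32 + r)
q(I, V) = 6*I (q(I, V) = 3*(I + I) = 3*(2*I) = 6*I)
G = 12808/3729 (G = 230/((6*10)) + 991/(-2486) = 230/60 + 991*(-1/2486) = 230*(1/60) - 991/2486 = 23/6 - 991/2486 = 12808/3729 ≈ 3.4347)
p(66) + G = (½)*(1 + 24*66)/(66*(32 + 66)) + 12808/3729 = (½)*(1/66)*(1 + 1584)/98 + 12808/3729 = (½)*(1/66)*(1/98)*1585 + 12808/3729 = 1585/12936 + 12808/3729 = 5199841/1461768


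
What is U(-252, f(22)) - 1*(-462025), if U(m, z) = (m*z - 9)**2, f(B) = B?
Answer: 31297834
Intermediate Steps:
U(m, z) = (-9 + m*z)**2
U(-252, f(22)) - 1*(-462025) = (-9 - 252*22)**2 - 1*(-462025) = (-9 - 5544)**2 + 462025 = (-5553)**2 + 462025 = 30835809 + 462025 = 31297834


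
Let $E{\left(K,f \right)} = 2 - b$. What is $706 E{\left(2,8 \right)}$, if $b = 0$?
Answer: $1412$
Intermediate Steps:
$E{\left(K,f \right)} = 2$ ($E{\left(K,f \right)} = 2 - 0 = 2 + 0 = 2$)
$706 E{\left(2,8 \right)} = 706 \cdot 2 = 1412$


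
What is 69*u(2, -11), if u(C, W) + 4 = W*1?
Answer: -1035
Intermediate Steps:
u(C, W) = -4 + W (u(C, W) = -4 + W*1 = -4 + W)
69*u(2, -11) = 69*(-4 - 11) = 69*(-15) = -1035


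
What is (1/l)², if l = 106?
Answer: 1/11236 ≈ 8.9000e-5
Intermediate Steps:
(1/l)² = (1/106)² = 1/11236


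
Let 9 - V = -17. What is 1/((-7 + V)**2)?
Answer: 1/361 ≈ 0.0027701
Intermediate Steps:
V = 26 (V = 9 - 1*(-17) = 9 + 17 = 26)
1/((-7 + V)**2) = 1/((-7 + 26)**2) = 1/(19**2) = 1/361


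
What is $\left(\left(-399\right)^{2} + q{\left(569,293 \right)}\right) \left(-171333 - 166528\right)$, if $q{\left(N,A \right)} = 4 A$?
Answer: $-54183782153$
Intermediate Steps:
$\left(\left(-399\right)^{2} + q{\left(569,293 \right)}\right) \left(-171333 - 166528\right) = \left(\left(-399\right)^{2} + 4 \cdot 293\right) \left(-171333 - 166528\right) = \left(159201 + 1172\right) \left(-337861\right) = 160373 \left(-337861\right) = -54183782153$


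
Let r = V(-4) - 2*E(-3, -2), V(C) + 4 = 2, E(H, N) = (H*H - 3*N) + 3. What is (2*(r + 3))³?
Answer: -343000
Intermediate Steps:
E(H, N) = 3 + H² - 3*N (E(H, N) = (H² - 3*N) + 3 = 3 + H² - 3*N)
V(C) = -2 (V(C) = -4 + 2 = -2)
r = -38 (r = -2 - 2*(3 + (-3)² - 3*(-2)) = -2 - 2*(3 + 9 + 6) = -2 - 2*18 = -2 - 36 = -38)
(2*(r + 3))³ = (2*(-38 + 3))³ = (2*(-35))³ = (-70)³ = -343000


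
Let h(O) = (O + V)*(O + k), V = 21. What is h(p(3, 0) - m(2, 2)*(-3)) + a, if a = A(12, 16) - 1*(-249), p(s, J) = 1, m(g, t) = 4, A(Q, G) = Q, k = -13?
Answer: 261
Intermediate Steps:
a = 261 (a = 12 - 1*(-249) = 12 + 249 = 261)
h(O) = (-13 + O)*(21 + O) (h(O) = (O + 21)*(O - 13) = (21 + O)*(-13 + O) = (-13 + O)*(21 + O))
h(p(3, 0) - m(2, 2)*(-3)) + a = (-273 + (1 - 4*(-3))² + 8*(1 - 4*(-3))) + 261 = (-273 + (1 - 1*(-12))² + 8*(1 - 1*(-12))) + 261 = (-273 + (1 + 12)² + 8*(1 + 12)) + 261 = (-273 + 13² + 8*13) + 261 = (-273 + 169 + 104) + 261 = 0 + 261 = 261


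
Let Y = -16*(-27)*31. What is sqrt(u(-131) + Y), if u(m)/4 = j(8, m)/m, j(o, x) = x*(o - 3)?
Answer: 2*sqrt(3353) ≈ 115.81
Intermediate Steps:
j(o, x) = x*(-3 + o)
Y = 13392 (Y = 432*31 = 13392)
u(m) = 20 (u(m) = 4*((m*(-3 + 8))/m) = 4*((m*5)/m) = 4*((5*m)/m) = 4*5 = 20)
sqrt(u(-131) + Y) = sqrt(20 + 13392) = sqrt(13412) = 2*sqrt(3353)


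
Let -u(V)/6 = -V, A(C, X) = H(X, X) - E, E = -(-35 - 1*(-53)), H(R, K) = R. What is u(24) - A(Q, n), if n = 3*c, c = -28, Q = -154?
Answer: 210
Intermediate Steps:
n = -84 (n = 3*(-28) = -84)
E = -18 (E = -(-35 + 53) = -1*18 = -18)
A(C, X) = 18 + X (A(C, X) = X - 1*(-18) = X + 18 = 18 + X)
u(V) = 6*V (u(V) = -(-6)*V = 6*V)
u(24) - A(Q, n) = 6*24 - (18 - 84) = 144 - 1*(-66) = 144 + 66 = 210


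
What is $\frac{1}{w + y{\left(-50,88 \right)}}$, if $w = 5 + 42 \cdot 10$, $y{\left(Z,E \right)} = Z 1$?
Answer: $\frac{1}{375} \approx 0.0026667$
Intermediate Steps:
$y{\left(Z,E \right)} = Z$
$w = 425$ ($w = 5 + 420 = 425$)
$\frac{1}{w + y{\left(-50,88 \right)}} = \frac{1}{425 - 50} = \frac{1}{375}$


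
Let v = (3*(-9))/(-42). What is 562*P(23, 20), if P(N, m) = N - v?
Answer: 87953/7 ≈ 12565.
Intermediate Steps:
v = 9/14 (v = -27*(-1/42) = 9/14 ≈ 0.64286)
P(N, m) = -9/14 + N (P(N, m) = N - 1*9/14 = N - 9/14 = -9/14 + N)
562*P(23, 20) = 562*(-9/14 + 23) = 562*(313/14) = 87953/7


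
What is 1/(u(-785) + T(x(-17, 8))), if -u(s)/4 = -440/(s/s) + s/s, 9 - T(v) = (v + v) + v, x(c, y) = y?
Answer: 1/1741 ≈ 0.00057438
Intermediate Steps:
T(v) = 9 - 3*v (T(v) = 9 - ((v + v) + v) = 9 - (2*v + v) = 9 - 3*v)
u(s) = 1756 (u(s) = -4*(-440/(s/s) + s/s) = -4*(-440/1 + 1) = -4*(-440*1 + 1) = -4*(-440 + 1) = -4*(-439) = 1756)
1/(u(-785) + T(x(-17, 8))) = 1/(1756 + (9 - 3*8)) = 1/(1756 + (9 - 24)) = 1/(1756 - 15) = 1/1741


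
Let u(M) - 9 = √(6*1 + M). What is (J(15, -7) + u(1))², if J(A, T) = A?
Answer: (24 + √7)² ≈ 710.00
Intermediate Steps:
u(M) = 9 + √(6 + M) (u(M) = 9 + √(6*1 + M) = 9 + √(6 + M))
(J(15, -7) + u(1))² = (15 + (9 + √(6 + 1)))² = (15 + (9 + √7))² = (24 + √7)²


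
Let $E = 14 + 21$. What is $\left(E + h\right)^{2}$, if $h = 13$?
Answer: $2304$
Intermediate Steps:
$E = 35$
$\left(E + h\right)^{2} = \left(35 + 13\right)^{2} = 48^{2} = 2304$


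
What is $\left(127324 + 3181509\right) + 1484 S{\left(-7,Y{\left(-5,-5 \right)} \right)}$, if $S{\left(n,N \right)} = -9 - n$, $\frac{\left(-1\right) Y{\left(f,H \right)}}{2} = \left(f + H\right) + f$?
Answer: $3305865$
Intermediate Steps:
$Y{\left(f,H \right)} = - 4 f - 2 H$ ($Y{\left(f,H \right)} = - 2 \left(\left(f + H\right) + f\right) = - 2 \left(\left(H + f\right) + f\right) = - 2 \left(H + 2 f\right) = - 4 f - 2 H$)
$\left(127324 + 3181509\right) + 1484 S{\left(-7,Y{\left(-5,-5 \right)} \right)} = \left(127324 + 3181509\right) + 1484 \left(-9 - -7\right) = 3308833 + 1484 \left(-9 + 7\right) = 3308833 + 1484 \left(-2\right) = 3308833 - 2968 = 3305865$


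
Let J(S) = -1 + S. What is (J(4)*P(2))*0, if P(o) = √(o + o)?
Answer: 0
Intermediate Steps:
P(o) = √2*√o (P(o) = √(2*o) = √2*√o)
(J(4)*P(2))*0 = ((-1 + 4)*(√2*√2))*0 = (3*2)*0 = 6*0 = 0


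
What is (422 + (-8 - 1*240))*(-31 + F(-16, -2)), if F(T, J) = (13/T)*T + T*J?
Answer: 2436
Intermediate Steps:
F(T, J) = 13 + J*T
(422 + (-8 - 1*240))*(-31 + F(-16, -2)) = (422 + (-8 - 1*240))*(-31 + (13 - 2*(-16))) = (422 + (-8 - 240))*(-31 + (13 + 32)) = (422 - 248)*(-31 + 45) = 174*14 = 2436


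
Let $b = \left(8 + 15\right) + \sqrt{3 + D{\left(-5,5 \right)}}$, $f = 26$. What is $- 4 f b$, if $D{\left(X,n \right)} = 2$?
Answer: $-2392 - 104 \sqrt{5} \approx -2624.6$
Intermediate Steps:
$b = 23 + \sqrt{5}$ ($b = \left(8 + 15\right) + \sqrt{3 + 2} = 23 + \sqrt{5} \approx 25.236$)
$- 4 f b = \left(-4\right) 26 \left(23 + \sqrt{5}\right) = - 104 \left(23 + \sqrt{5}\right) = -2392 - 104 \sqrt{5}$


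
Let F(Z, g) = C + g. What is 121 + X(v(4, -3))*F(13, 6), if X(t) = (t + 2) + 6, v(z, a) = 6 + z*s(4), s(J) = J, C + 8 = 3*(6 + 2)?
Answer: 781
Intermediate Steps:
C = 16 (C = -8 + 3*(6 + 2) = -8 + 3*8 = -8 + 24 = 16)
v(z, a) = 6 + 4*z (v(z, a) = 6 + z*4 = 6 + 4*z)
X(t) = 8 + t (X(t) = (2 + t) + 6 = 8 + t)
F(Z, g) = 16 + g
121 + X(v(4, -3))*F(13, 6) = 121 + (8 + (6 + 4*4))*(16 + 6) = 121 + (8 + (6 + 16))*22 = 121 + (8 + 22)*22 = 121 + 30*22 = 121 + 660 = 781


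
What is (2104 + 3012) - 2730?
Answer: 2386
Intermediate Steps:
(2104 + 3012) - 2730 = 5116 - 2730 = 2386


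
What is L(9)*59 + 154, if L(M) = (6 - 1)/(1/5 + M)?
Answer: 8559/46 ≈ 186.07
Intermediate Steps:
L(M) = 5/(1/5 + M)
L(9)*59 + 154 = (25/(1 + 5*9))*59 + 154 = (25/(1 + 45))*59 + 154 = (25/46)*59 + 154 = 1475/46 + 154 = 8559/46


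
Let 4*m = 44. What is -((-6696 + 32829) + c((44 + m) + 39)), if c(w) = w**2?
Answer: -34969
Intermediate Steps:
m = 11 (m = (1/4)*44 = 11)
-((-6696 + 32829) + c((44 + m) + 39)) = -((-6696 + 32829) + ((44 + 11) + 39)**2) = -(26133 + (55 + 39)**2) = -(26133 + 94**2) = -(26133 + 8836) = -1*34969 = -34969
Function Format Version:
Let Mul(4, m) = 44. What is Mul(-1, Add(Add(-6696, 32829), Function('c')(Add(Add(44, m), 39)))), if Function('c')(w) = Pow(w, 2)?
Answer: -34969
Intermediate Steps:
m = 11 (m = Mul(Rational(1, 4), 44) = 11)
Mul(-1, Add(Add(-6696, 32829), Function('c')(Add(Add(44, m), 39)))) = Mul(-1, Add(Add(-6696, 32829), Pow(Add(Add(44, 11), 39), 2))) = Mul(-1, Add(26133, Pow(Add(55, 39), 2))) = Mul(-1, Add(26133, Pow(94, 2))) = Mul(-1, Add(26133, 8836)) = Mul(-1, 34969) = -34969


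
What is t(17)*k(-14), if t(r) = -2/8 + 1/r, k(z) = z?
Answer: 91/34 ≈ 2.6765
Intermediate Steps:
t(r) = -¼ + 1/r (t(r) = -2*⅛ + 1/r = -¼ + 1/r)
t(17)*k(-14) = ((¼)*(4 - 1*17)/17)*(-14) = ((¼)*(1/17)*(4 - 17))*(-14) = ((¼)*(1/17)*(-13))*(-14) = -13/68*(-14) = 91/34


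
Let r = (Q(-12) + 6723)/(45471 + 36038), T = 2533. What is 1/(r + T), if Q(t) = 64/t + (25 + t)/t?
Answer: 978108/2477628163 ≈ 0.00039478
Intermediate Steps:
Q(t) = 64/t + (25 + t)/t
r = 80599/978108 (r = ((89 - 12)/(-12) + 6723)/(45471 + 36038) = (-1/12*77 + 6723)/81509 = (-77/12 + 6723)*(1/81509) = (80599/12)*(1/81509) = 80599/978108 ≈ 0.082403)
1/(r + T) = 1/(80599/978108 + 2533) = 1/(2477628163/978108) = 978108/2477628163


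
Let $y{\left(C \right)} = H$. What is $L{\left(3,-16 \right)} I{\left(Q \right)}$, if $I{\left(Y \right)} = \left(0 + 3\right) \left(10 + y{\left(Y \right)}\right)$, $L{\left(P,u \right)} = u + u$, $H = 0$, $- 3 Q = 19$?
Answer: $-960$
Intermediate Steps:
$Q = - \frac{19}{3}$ ($Q = \left(- \frac{1}{3}\right) 19 = - \frac{19}{3} \approx -6.3333$)
$L{\left(P,u \right)} = 2 u$
$y{\left(C \right)} = 0$
$I{\left(Y \right)} = 30$ ($I{\left(Y \right)} = \left(0 + 3\right) \left(10 + 0\right) = 3 \cdot 10 = 30$)
$L{\left(3,-16 \right)} I{\left(Q \right)} = 2 \left(-16\right) 30 = \left(-32\right) 30 = -960$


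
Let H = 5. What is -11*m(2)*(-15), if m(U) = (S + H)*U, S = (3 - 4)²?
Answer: 1980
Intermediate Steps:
S = 1 (S = (-1)² = 1)
m(U) = 6*U (m(U) = (1 + 5)*U = 6*U)
-11*m(2)*(-15) = -66*2*(-15) = -11*12*(-15) = -132*(-15) = 1980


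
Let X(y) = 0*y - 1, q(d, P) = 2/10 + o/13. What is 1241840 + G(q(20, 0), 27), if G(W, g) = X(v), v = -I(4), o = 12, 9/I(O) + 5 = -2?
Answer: 1241839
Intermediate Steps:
I(O) = -9/7 (I(O) = 9/(-5 - 2) = 9/(-7) = 9*(-⅐) = -9/7)
q(d, P) = 73/65 (q(d, P) = 2/10 + 12/13 = 2*(⅒) + 12*(1/13) = ⅕ + 12/13 = 73/65)
v = 9/7 (v = -1*(-9/7) = 9/7 ≈ 1.2857)
X(y) = -1 (X(y) = 0 - 1 = -1)
G(W, g) = -1
1241840 + G(q(20, 0), 27) = 1241840 - 1 = 1241839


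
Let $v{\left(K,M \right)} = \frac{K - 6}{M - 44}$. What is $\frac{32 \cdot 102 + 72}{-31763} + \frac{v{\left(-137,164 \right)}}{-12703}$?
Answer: $- \frac{5080722851}{48418246680} \approx -0.10493$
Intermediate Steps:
$v{\left(K,M \right)} = \frac{-6 + K}{-44 + M}$
$\frac{32 \cdot 102 + 72}{-31763} + \frac{v{\left(-137,164 \right)}}{-12703} = \frac{32 \cdot 102 + 72}{-31763} + \frac{\frac{1}{-44 + 164} \left(-6 - 137\right)}{-12703} = \left(3264 + 72\right) \left(- \frac{1}{31763}\right) + \frac{1}{120} \left(-143\right) \left(- \frac{1}{12703}\right) = 3336 \left(- \frac{1}{31763}\right) + \frac{1}{120} \left(-143\right) \left(- \frac{1}{12703}\right) = - \frac{3336}{31763} - - \frac{143}{1524360} = - \frac{3336}{31763} + \frac{143}{1524360} = - \frac{5080722851}{48418246680}$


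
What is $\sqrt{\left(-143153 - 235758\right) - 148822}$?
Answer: $3 i \sqrt{58637} \approx 726.45 i$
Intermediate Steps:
$\sqrt{\left(-143153 - 235758\right) - 148822} = \sqrt{-378911 - 148822} = \sqrt{-527733} = 3 i \sqrt{58637}$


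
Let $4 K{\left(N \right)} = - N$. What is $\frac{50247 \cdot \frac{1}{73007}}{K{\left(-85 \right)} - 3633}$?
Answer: $- \frac{200988}{1054732129} \approx -0.00019056$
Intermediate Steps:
$K{\left(N \right)} = - \frac{N}{4}$ ($K{\left(N \right)} = \frac{\left(-1\right) N}{4} = - \frac{N}{4}$)
$\frac{50247 \cdot \frac{1}{73007}}{K{\left(-85 \right)} - 3633} = \frac{50247 \cdot \frac{1}{73007}}{\left(- \frac{1}{4}\right) \left(-85\right) - 3633} = \frac{50247 \cdot \frac{1}{73007}}{\frac{85}{4} - 3633} = \frac{50247}{73007 \left(- \frac{14447}{4}\right)} = \frac{50247}{73007} \left(- \frac{4}{14447}\right) = - \frac{200988}{1054732129}$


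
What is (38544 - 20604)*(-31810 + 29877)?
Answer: -34678020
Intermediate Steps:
(38544 - 20604)*(-31810 + 29877) = 17940*(-1933) = -34678020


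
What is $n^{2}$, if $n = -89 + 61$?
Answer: $784$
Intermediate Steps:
$n = -28$
$n^{2} = \left(-28\right)^{2} = 784$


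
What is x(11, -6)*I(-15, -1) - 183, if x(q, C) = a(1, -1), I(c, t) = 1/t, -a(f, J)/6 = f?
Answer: -177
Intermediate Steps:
a(f, J) = -6*f
x(q, C) = -6 (x(q, C) = -6*1 = -6)
x(11, -6)*I(-15, -1) - 183 = -6/(-1) - 183 = -6*(-1) - 183 = 6 - 183 = -177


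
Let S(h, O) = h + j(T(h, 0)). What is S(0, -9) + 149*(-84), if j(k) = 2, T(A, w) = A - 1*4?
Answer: -12514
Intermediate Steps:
T(A, w) = -4 + A (T(A, w) = A - 4 = -4 + A)
S(h, O) = 2 + h (S(h, O) = h + 2 = 2 + h)
S(0, -9) + 149*(-84) = (2 + 0) + 149*(-84) = 2 - 12516 = -12514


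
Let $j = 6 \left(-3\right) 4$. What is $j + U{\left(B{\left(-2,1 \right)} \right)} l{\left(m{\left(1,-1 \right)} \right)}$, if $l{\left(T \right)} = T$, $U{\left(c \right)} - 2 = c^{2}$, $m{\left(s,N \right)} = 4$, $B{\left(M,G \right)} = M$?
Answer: $-48$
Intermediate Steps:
$U{\left(c \right)} = 2 + c^{2}$
$j = -72$ ($j = \left(-18\right) 4 = -72$)
$j + U{\left(B{\left(-2,1 \right)} \right)} l{\left(m{\left(1,-1 \right)} \right)} = -72 + \left(2 + \left(-2\right)^{2}\right) 4 = -72 + \left(2 + 4\right) 4 = -72 + 6 \cdot 4 = -72 + 24 = -48$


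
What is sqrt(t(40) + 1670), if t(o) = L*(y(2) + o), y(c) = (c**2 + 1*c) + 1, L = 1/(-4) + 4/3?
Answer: sqrt(61953)/6 ≈ 41.484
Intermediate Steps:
L = 13/12 (L = 1*(-1/4) + 4*(1/3) = -1/4 + 4/3 = 13/12 ≈ 1.0833)
y(c) = 1 + c + c**2 (y(c) = (c**2 + c) + 1 = (c + c**2) + 1 = 1 + c + c**2)
t(o) = 91/12 + 13*o/12 (t(o) = 13*((1 + 2 + 2**2) + o)/12 = 13*((1 + 2 + 4) + o)/12 = 13*(7 + o)/12 = 91/12 + 13*o/12)
sqrt(t(40) + 1670) = sqrt((91/12 + (13/12)*40) + 1670) = sqrt((91/12 + 130/3) + 1670) = sqrt(611/12 + 1670) = sqrt(20651/12) = sqrt(61953)/6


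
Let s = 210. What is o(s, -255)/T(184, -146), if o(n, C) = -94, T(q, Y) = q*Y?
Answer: 47/13432 ≈ 0.0034991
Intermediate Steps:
T(q, Y) = Y*q
o(s, -255)/T(184, -146) = -94/((-146*184)) = -94/(-26864) = -94*(-1/26864) = 47/13432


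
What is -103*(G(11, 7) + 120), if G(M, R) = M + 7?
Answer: -14214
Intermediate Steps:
G(M, R) = 7 + M
-103*(G(11, 7) + 120) = -103*((7 + 11) + 120) = -103*(18 + 120) = -103*138 = -14214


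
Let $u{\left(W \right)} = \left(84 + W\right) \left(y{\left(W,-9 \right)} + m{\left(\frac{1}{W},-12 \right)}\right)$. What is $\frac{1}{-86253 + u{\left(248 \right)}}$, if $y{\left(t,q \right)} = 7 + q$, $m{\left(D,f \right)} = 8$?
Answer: $- \frac{1}{84261} \approx -1.1868 \cdot 10^{-5}$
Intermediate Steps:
$u{\left(W \right)} = 504 + 6 W$ ($u{\left(W \right)} = \left(84 + W\right) \left(\left(7 - 9\right) + 8\right) = \left(84 + W\right) \left(-2 + 8\right) = \left(84 + W\right) 6 = 504 + 6 W$)
$\frac{1}{-86253 + u{\left(248 \right)}} = \frac{1}{-86253 + \left(504 + 6 \cdot 248\right)} = \frac{1}{-86253 + \left(504 + 1488\right)} = \frac{1}{-86253 + 1992} = \frac{1}{-84261} = - \frac{1}{84261}$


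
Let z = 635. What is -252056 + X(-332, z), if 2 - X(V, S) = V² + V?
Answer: -361946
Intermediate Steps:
X(V, S) = 2 - V - V² (X(V, S) = 2 - (V² + V) = 2 - (V + V²) = 2 + (-V - V²) = 2 - V - V²)
-252056 + X(-332, z) = -252056 + (2 - 1*(-332) - 1*(-332)²) = -252056 + (2 + 332 - 1*110224) = -252056 + (2 + 332 - 110224) = -252056 - 109890 = -361946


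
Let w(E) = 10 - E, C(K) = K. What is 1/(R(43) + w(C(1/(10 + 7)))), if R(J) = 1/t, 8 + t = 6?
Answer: 34/321 ≈ 0.10592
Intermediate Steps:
t = -2 (t = -8 + 6 = -2)
R(J) = -½ (R(J) = 1/(-2) = -½)
1/(R(43) + w(C(1/(10 + 7)))) = 1/(-½ + (10 - 1/(10 + 7))) = 1/(-½ + (10 - 1/17)) = 1/(-½ + 169/17) = 1/(321/34) = 34/321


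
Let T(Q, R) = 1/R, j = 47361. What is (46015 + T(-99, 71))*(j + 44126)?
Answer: 298894067142/71 ≈ 4.2098e+9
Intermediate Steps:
(46015 + T(-99, 71))*(j + 44126) = (46015 + 1/71)*(47361 + 44126) = (46015 + 1/71)*91487 = (3267066/71)*91487 = 298894067142/71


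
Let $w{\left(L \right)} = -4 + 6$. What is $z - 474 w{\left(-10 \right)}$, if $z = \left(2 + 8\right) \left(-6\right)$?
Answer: $-1008$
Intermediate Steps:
$w{\left(L \right)} = 2$
$z = -60$ ($z = 10 \left(-6\right) = -60$)
$z - 474 w{\left(-10 \right)} = -60 - 948 = -1008$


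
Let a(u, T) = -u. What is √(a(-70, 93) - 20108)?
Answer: I*√20038 ≈ 141.56*I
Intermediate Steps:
√(a(-70, 93) - 20108) = √(-1*(-70) - 20108) = √(70 - 20108) = √(-20038) = I*√20038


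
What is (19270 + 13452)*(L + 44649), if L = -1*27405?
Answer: 564258168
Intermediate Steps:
L = -27405
(19270 + 13452)*(L + 44649) = (19270 + 13452)*(-27405 + 44649) = 32722*17244 = 564258168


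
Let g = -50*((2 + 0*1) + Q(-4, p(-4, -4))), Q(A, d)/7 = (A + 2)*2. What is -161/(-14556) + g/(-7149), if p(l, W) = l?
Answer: -5923937/34686948 ≈ -0.17078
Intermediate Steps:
Q(A, d) = 28 + 14*A (Q(A, d) = 7*((A + 2)*2) = 7*((2 + A)*2) = 7*(4 + 2*A) = 28 + 14*A)
g = 1300 (g = -50*((2 + 0*1) + (28 + 14*(-4))) = -50*((2 + 0) + (28 - 56)) = -50*(2 - 28) = -50*(-26) = 1300)
-161/(-14556) + g/(-7149) = -161/(-14556) + 1300/(-7149) = -161*(-1/14556) + 1300*(-1/7149) = 161/14556 - 1300/7149 = -5923937/34686948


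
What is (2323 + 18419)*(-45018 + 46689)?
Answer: 34659882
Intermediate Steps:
(2323 + 18419)*(-45018 + 46689) = 20742*1671 = 34659882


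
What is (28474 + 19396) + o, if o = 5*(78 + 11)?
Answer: 48315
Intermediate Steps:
o = 445 (o = 5*89 = 445)
(28474 + 19396) + o = (28474 + 19396) + 445 = 47870 + 445 = 48315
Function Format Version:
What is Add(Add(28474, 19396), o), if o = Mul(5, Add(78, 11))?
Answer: 48315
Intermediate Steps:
o = 445 (o = Mul(5, 89) = 445)
Add(Add(28474, 19396), o) = Add(Add(28474, 19396), 445) = Add(47870, 445) = 48315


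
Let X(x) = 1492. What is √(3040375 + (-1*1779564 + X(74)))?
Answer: √1262303 ≈ 1123.5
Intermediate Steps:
√(3040375 + (-1*1779564 + X(74))) = √(3040375 + (-1*1779564 + 1492)) = √(3040375 + (-1779564 + 1492)) = √(3040375 - 1778072) = √1262303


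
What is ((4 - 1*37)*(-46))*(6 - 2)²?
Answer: 24288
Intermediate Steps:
((4 - 1*37)*(-46))*(6 - 2)² = ((4 - 37)*(-46))*4² = -33*(-46)*16 = 1518*16 = 24288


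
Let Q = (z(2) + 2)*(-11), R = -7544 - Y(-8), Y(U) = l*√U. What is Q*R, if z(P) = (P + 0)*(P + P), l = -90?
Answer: 829840 - 19800*I*√2 ≈ 8.2984e+5 - 28001.0*I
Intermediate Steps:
Y(U) = -90*√U
z(P) = 2*P² (z(P) = P*(2*P) = 2*P²)
R = -7544 + 180*I*√2 (R = -7544 - (-90)*√(-8) = -7544 - (-90)*2*I*√2 = -7544 - (-180)*I*√2 = -7544 + 180*I*√2 ≈ -7544.0 + 254.56*I)
Q = -110 (Q = (2*2² + 2)*(-11) = (2*4 + 2)*(-11) = (8 + 2)*(-11) = 10*(-11) = -110)
Q*R = -110*(-7544 + 180*I*√2) = 829840 - 19800*I*√2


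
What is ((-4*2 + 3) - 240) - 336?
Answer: -581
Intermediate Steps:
((-4*2 + 3) - 240) - 336 = ((-8 + 3) - 240) - 336 = (-5 - 240) - 336 = -245 - 336 = -581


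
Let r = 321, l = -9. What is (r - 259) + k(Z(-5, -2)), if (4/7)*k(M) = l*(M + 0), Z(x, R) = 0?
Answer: 62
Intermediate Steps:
k(M) = -63*M/4 (k(M) = 7*(-9*(M + 0))/4 = 7*(-9*M)/4 = -63*M/4)
(r - 259) + k(Z(-5, -2)) = (321 - 259) - 63/4*0 = 62 + 0 = 62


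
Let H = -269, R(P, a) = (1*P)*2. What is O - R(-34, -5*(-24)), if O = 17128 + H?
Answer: 16927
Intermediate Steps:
R(P, a) = 2*P (R(P, a) = P*2 = 2*P)
O = 16859 (O = 17128 - 269 = 16859)
O - R(-34, -5*(-24)) = 16859 - 2*(-34) = 16859 - 1*(-68) = 16859 + 68 = 16927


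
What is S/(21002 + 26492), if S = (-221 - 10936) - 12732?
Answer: -23889/47494 ≈ -0.50299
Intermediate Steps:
S = -23889 (S = -11157 - 12732 = -23889)
S/(21002 + 26492) = -23889/(21002 + 26492) = -23889/47494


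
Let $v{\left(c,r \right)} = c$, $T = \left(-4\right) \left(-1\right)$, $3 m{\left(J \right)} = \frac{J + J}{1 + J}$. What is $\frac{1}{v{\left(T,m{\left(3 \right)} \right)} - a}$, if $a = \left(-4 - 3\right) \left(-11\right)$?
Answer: $- \frac{1}{73} \approx -0.013699$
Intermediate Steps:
$m{\left(J \right)} = \frac{2 J}{3 \left(1 + J\right)}$ ($m{\left(J \right)} = \frac{\left(J + J\right) \frac{1}{1 + J}}{3} = \frac{2 J \frac{1}{1 + J}}{3} = \frac{2 J}{3 \left(1 + J\right)}$)
$T = 4$
$a = 77$ ($a = \left(-7\right) \left(-11\right) = 77$)
$\frac{1}{v{\left(T,m{\left(3 \right)} \right)} - a} = \frac{1}{4 - 77} = \frac{1}{-73} = - \frac{1}{73}$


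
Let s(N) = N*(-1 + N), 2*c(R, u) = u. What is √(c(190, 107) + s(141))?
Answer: √79174/2 ≈ 140.69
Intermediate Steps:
c(R, u) = u/2
√(c(190, 107) + s(141)) = √((½)*107 + 141*(-1 + 141)) = √(107/2 + 141*140) = √(107/2 + 19740) = √(39587/2) = √79174/2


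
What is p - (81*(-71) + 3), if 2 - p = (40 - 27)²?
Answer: 5581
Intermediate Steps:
p = -167 (p = 2 - (40 - 27)² = 2 - 1*13² = 2 - 1*169 = 2 - 169 = -167)
p - (81*(-71) + 3) = -167 - (81*(-71) + 3) = -167 - (-5751 + 3) = -167 - 1*(-5748) = -167 + 5748 = 5581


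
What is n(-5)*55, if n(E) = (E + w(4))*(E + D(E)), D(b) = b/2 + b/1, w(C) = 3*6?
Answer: -17875/2 ≈ -8937.5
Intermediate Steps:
w(C) = 18
D(b) = 3*b/2 (D(b) = b*(1/2) + b*1 = b/2 + b = 3*b/2)
n(E) = 5*E*(18 + E)/2 (n(E) = (E + 18)*(E + 3*E/2) = (18 + E)*(5*E/2) = 5*E*(18 + E)/2)
n(-5)*55 = ((5/2)*(-5)*(18 - 5))*55 = ((5/2)*(-5)*13)*55 = -325/2*55 = -17875/2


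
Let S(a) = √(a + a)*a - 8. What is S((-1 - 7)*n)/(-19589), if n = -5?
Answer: 8/19589 - 160*√5/19589 ≈ -0.017855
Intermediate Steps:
S(a) = -8 + √2*a^(3/2) (S(a) = √(2*a)*a - 8 = (√2*√a)*a - 8 = √2*a^(3/2) - 8 = -8 + √2*a^(3/2))
S((-1 - 7)*n)/(-19589) = (-8 + √2*((-1 - 7)*(-5))^(3/2))/(-19589) = (-8 + √2*(-8*(-5))^(3/2))*(-1/19589) = (-8 + √2*40^(3/2))*(-1/19589) = (-8 + √2*(80*√10))*(-1/19589) = (-8 + 160*√5)*(-1/19589) = 8/19589 - 160*√5/19589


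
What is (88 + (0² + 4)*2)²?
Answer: 9216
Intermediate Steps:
(88 + (0² + 4)*2)² = (88 + (0 + 4)*2)² = (88 + 4*2)² = (88 + 8)² = 96² = 9216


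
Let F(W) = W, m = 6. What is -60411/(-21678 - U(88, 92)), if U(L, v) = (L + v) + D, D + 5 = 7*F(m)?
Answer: 60411/21895 ≈ 2.7591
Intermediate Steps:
D = 37 (D = -5 + 7*6 = -5 + 42 = 37)
U(L, v) = 37 + L + v (U(L, v) = (L + v) + 37 = 37 + L + v)
-60411/(-21678 - U(88, 92)) = -60411/(-21678 - (37 + 88 + 92)) = -60411/(-21678 - 1*217) = -60411/(-21678 - 217) = -60411/(-21895) = -60411*(-1/21895) = 60411/21895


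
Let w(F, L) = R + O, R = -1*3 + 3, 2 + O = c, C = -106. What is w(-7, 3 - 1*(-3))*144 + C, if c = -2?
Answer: -682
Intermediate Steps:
O = -4 (O = -2 - 2 = -4)
R = 0 (R = -3 + 3 = 0)
w(F, L) = -4 (w(F, L) = 0 - 4 = -4)
w(-7, 3 - 1*(-3))*144 + C = -4*144 - 106 = -576 - 106 = -682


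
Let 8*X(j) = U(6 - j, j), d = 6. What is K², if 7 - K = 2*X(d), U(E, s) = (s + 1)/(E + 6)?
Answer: 25921/576 ≈ 45.002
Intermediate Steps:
U(E, s) = (1 + s)/(6 + E)
X(j) = (1 + j)/(8*(12 - j)) (X(j) = ((1 + j)/(6 + (6 - j)))/8 = ((1 + j)/(12 - j))/8 = (1 + j)/(8*(12 - j)))
K = 161/24 (K = 7 - 2*(-1 - 1*6)/(8*(-12 + 6)) = 7 - 2*(⅛)*(-1 - 6)/(-6) = 7 - 2*(⅛)*(-⅙)*(-7) = 7 - 2*7/48 = 7 - 1*7/24 = 7 - 7/24 = 161/24 ≈ 6.7083)
K² = (161/24)² = 25921/576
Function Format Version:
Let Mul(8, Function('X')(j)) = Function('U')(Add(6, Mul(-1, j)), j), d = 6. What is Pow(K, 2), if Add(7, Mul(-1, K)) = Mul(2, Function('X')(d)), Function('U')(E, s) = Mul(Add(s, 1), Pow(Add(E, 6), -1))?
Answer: Rational(25921, 576) ≈ 45.002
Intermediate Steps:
Function('U')(E, s) = Mul(Pow(Add(6, E), -1), Add(1, s)) (Function('U')(E, s) = Mul(Add(1, s), Pow(Add(6, E), -1)) = Mul(Pow(Add(6, E), -1), Add(1, s)))
Function('X')(j) = Mul(Rational(1, 8), Pow(Add(12, Mul(-1, j)), -1), Add(1, j)) (Function('X')(j) = Mul(Rational(1, 8), Mul(Pow(Add(6, Add(6, Mul(-1, j))), -1), Add(1, j))) = Mul(Rational(1, 8), Mul(Pow(Add(12, Mul(-1, j)), -1), Add(1, j))) = Mul(Rational(1, 8), Pow(Add(12, Mul(-1, j)), -1), Add(1, j)))
K = Rational(161, 24) (K = Add(7, Mul(-1, Mul(2, Mul(Rational(1, 8), Pow(Add(-12, 6), -1), Add(-1, Mul(-1, 6)))))) = Add(7, Mul(-1, Mul(2, Mul(Rational(1, 8), Pow(-6, -1), Add(-1, -6))))) = Add(7, Mul(-1, Mul(2, Mul(Rational(1, 8), Rational(-1, 6), -7)))) = Add(7, Mul(-1, Mul(2, Rational(7, 48)))) = Add(7, Mul(-1, Rational(7, 24))) = Add(7, Rational(-7, 24)) = Rational(161, 24) ≈ 6.7083)
Pow(K, 2) = Pow(Rational(161, 24), 2) = Rational(25921, 576)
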